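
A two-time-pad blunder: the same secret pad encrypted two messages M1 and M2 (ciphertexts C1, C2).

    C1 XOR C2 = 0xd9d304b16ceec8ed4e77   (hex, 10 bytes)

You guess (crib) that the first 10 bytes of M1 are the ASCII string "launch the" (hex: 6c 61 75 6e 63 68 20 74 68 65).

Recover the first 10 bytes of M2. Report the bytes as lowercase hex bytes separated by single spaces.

b5 b2 71 df 0f 86 e8 99 26 12

Since C1 ⊕ C2 = M1 ⊕ M2, XORing with the guessed M1 bytes yields the corresponding M2 bytes: M2 = (C1 ⊕ C2) ⊕ M1.
byte 0: 11011001 ^ 01101100 = 10110101
byte 1: 11010011 ^ 01100001 = 10110010
byte 2: 00000100 ^ 01110101 = 01110001
byte 3: 10110001 ^ 01101110 = 11011111
byte 4: 01101100 ^ 01100011 = 00001111
byte 5: 11101110 ^ 01101000 = 10000110
byte 6: 11001000 ^ 00100000 = 11101000
byte 7: 11101101 ^ 01110100 = 10011001
byte 8: 01001110 ^ 01101000 = 00100110
byte 9: 01110111 ^ 01100101 = 00010010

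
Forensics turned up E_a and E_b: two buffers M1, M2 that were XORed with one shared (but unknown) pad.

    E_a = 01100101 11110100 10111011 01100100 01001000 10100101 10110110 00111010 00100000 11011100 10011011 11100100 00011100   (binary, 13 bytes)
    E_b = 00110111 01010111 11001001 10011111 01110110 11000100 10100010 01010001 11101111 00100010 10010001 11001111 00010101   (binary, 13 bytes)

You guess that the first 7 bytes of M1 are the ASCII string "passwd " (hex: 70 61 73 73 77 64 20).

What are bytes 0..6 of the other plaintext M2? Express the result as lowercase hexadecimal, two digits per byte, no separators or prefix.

22c20188490534

First, E_a ⊕ E_b = (M1 ⊕ K) ⊕ (M2 ⊕ K) = M1 ⊕ M2, so the key drops out. Then M2 = (M1 ⊕ M2) ⊕ M1 over the first 7 bytes.
byte 0: (65 XOR 37) XOR 70 = 52 XOR 70 = 22
byte 1: (f4 XOR 57) XOR 61 = a3 XOR 61 = c2
byte 2: (bb XOR c9) XOR 73 = 72 XOR 73 = 01
byte 3: (64 XOR 9f) XOR 73 = fb XOR 73 = 88
byte 4: (48 XOR 76) XOR 77 = 3e XOR 77 = 49
byte 5: (a5 XOR c4) XOR 64 = 61 XOR 64 = 05
byte 6: (b6 XOR a2) XOR 20 = 14 XOR 20 = 34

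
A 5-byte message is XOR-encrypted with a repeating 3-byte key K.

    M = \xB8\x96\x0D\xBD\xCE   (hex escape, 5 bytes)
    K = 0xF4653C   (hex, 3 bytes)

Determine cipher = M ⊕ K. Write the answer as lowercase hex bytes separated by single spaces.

4c f3 31 49 ab

The 3-byte key repeats, so the effective keystream is f4 65 3c f4 65.
byte 0: b8 XOR f4 = 4c
byte 1: 96 XOR 65 = f3
byte 2: 0d XOR 3c = 31
byte 3: bd XOR f4 = 49
byte 4: ce XOR 65 = ab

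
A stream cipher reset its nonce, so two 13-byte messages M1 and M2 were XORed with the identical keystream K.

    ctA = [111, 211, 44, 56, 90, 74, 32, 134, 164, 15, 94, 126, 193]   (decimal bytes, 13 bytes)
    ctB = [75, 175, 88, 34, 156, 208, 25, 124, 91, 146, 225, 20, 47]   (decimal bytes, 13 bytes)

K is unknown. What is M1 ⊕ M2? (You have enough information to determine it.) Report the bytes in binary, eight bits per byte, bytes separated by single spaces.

00100100 01111100 01110100 00011010 11000110 10011010 00111001 11111010 11111111 10011101 10111111 01101010 11101110

ctA ⊕ ctB = (M1 ⊕ K) ⊕ (M2 ⊕ K) = M1 ⊕ M2 — the shared key cancels under XOR.
byte 0: 6f XOR 4b = 24
byte 1: d3 XOR af = 7c
byte 2: 2c XOR 58 = 74
byte 3: 38 XOR 22 = 1a
byte 4: 5a XOR 9c = c6
byte 5: 4a XOR d0 = 9a
byte 6: 20 XOR 19 = 39
byte 7: 86 XOR 7c = fa
byte 8: a4 XOR 5b = ff
byte 9: 0f XOR 92 = 9d
byte 10: 5e XOR e1 = bf
byte 11: 7e XOR 14 = 6a
byte 12: c1 XOR 2f = ee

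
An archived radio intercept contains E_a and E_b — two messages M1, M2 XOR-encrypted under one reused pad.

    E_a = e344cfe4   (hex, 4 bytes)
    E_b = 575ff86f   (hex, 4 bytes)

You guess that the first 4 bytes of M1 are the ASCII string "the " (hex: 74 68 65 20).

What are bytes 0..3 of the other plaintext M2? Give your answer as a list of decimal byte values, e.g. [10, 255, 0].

[192, 115, 82, 171]

First, E_a ⊕ E_b = (M1 ⊕ K) ⊕ (M2 ⊕ K) = M1 ⊕ M2, so the key drops out. Then M2 = (M1 ⊕ M2) ⊕ M1 over the first 4 bytes.
byte 0: (e3 ⊕ 57) ⊕ 74 = b4 ⊕ 74 = c0
byte 1: (44 ⊕ 5f) ⊕ 68 = 1b ⊕ 68 = 73
byte 2: (cf ⊕ f8) ⊕ 65 = 37 ⊕ 65 = 52
byte 3: (e4 ⊕ 6f) ⊕ 20 = 8b ⊕ 20 = ab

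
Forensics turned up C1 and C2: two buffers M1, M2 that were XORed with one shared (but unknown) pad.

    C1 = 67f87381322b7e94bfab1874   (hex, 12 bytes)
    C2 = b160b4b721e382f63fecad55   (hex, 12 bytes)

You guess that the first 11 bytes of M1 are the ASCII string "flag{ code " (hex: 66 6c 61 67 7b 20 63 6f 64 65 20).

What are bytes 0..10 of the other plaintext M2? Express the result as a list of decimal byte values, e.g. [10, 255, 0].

[176, 244, 166, 81, 104, 232, 159, 13, 228, 34, 149]

First, C1 ⊕ C2 = (M1 ⊕ K) ⊕ (M2 ⊕ K) = M1 ⊕ M2, so the key drops out. Then M2 = (M1 ⊕ M2) ⊕ M1 over the first 11 bytes.
byte 0: (67 ⊕ b1) ⊕ 66 = d6 ⊕ 66 = b0
byte 1: (f8 ⊕ 60) ⊕ 6c = 98 ⊕ 6c = f4
byte 2: (73 ⊕ b4) ⊕ 61 = c7 ⊕ 61 = a6
byte 3: (81 ⊕ b7) ⊕ 67 = 36 ⊕ 67 = 51
byte 4: (32 ⊕ 21) ⊕ 7b = 13 ⊕ 7b = 68
byte 5: (2b ⊕ e3) ⊕ 20 = c8 ⊕ 20 = e8
byte 6: (7e ⊕ 82) ⊕ 63 = fc ⊕ 63 = 9f
byte 7: (94 ⊕ f6) ⊕ 6f = 62 ⊕ 6f = 0d
byte 8: (bf ⊕ 3f) ⊕ 64 = 80 ⊕ 64 = e4
byte 9: (ab ⊕ ec) ⊕ 65 = 47 ⊕ 65 = 22
byte 10: (18 ⊕ ad) ⊕ 20 = b5 ⊕ 20 = 95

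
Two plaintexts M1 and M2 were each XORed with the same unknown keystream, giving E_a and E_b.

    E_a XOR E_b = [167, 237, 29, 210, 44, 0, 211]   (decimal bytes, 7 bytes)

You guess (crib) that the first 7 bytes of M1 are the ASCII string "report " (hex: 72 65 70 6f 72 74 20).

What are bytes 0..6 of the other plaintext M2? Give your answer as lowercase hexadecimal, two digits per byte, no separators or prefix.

d5886dbd5e74f3

Since E_a ⊕ E_b = M1 ⊕ M2, XORing with the guessed M1 bytes yields the corresponding M2 bytes: M2 = (E_a ⊕ E_b) ⊕ M1.
a7 xor 72 = d5
ed xor 65 = 88
1d xor 70 = 6d
d2 xor 6f = bd
2c xor 72 = 5e
00 xor 74 = 74
d3 xor 20 = f3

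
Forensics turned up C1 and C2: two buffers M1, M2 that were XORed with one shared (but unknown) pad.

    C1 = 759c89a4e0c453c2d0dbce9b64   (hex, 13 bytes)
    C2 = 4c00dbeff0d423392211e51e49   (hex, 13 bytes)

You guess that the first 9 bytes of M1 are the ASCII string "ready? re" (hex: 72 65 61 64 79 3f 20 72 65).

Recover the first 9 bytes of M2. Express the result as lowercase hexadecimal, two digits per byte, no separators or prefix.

4bf9332f692f508997

First, C1 ⊕ C2 = (M1 ⊕ K) ⊕ (M2 ⊕ K) = M1 ⊕ M2, so the key drops out. Then M2 = (M1 ⊕ M2) ⊕ M1 over the first 9 bytes.
byte 0: (75 ^ 4c) ^ 72 = 39 ^ 72 = 4b
byte 1: (9c ^ 00) ^ 65 = 9c ^ 65 = f9
byte 2: (89 ^ db) ^ 61 = 52 ^ 61 = 33
byte 3: (a4 ^ ef) ^ 64 = 4b ^ 64 = 2f
byte 4: (e0 ^ f0) ^ 79 = 10 ^ 79 = 69
byte 5: (c4 ^ d4) ^ 3f = 10 ^ 3f = 2f
byte 6: (53 ^ 23) ^ 20 = 70 ^ 20 = 50
byte 7: (c2 ^ 39) ^ 72 = fb ^ 72 = 89
byte 8: (d0 ^ 22) ^ 65 = f2 ^ 65 = 97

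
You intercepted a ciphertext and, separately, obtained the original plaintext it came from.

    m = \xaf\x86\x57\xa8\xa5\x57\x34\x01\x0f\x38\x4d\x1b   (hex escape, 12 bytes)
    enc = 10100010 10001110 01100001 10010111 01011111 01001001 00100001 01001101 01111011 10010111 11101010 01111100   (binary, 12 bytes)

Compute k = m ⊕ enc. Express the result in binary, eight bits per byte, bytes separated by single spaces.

00001101 00001000 00110110 00111111 11111010 00011110 00010101 01001100 01110100 10101111 10100111 01100111

Since enc = m ⊕ k, XORing both sides with m gives k = m ⊕ enc.
byte 0: af ^ a2 = 0d
byte 1: 86 ^ 8e = 08
byte 2: 57 ^ 61 = 36
byte 3: a8 ^ 97 = 3f
byte 4: a5 ^ 5f = fa
byte 5: 57 ^ 49 = 1e
byte 6: 34 ^ 21 = 15
byte 7: 01 ^ 4d = 4c
byte 8: 0f ^ 7b = 74
byte 9: 38 ^ 97 = af
byte 10: 4d ^ ea = a7
byte 11: 1b ^ 7c = 67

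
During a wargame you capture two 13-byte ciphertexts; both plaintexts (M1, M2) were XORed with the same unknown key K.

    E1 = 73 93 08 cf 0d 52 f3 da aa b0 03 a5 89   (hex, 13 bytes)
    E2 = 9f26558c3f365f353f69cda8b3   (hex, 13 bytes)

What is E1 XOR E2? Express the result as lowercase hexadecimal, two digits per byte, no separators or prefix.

E1 ⊕ E2 = (M1 ⊕ K) ⊕ (M2 ⊕ K) = M1 ⊕ M2 — the shared key cancels under XOR.
byte 0: 73 ⊕ 9f = ec
byte 1: 93 ⊕ 26 = b5
byte 2: 08 ⊕ 55 = 5d
byte 3: cf ⊕ 8c = 43
byte 4: 0d ⊕ 3f = 32
byte 5: 52 ⊕ 36 = 64
byte 6: f3 ⊕ 5f = ac
byte 7: da ⊕ 35 = ef
byte 8: aa ⊕ 3f = 95
byte 9: b0 ⊕ 69 = d9
byte 10: 03 ⊕ cd = ce
byte 11: a5 ⊕ a8 = 0d
byte 12: 89 ⊕ b3 = 3a

ecb55d433264acef95d9ce0d3a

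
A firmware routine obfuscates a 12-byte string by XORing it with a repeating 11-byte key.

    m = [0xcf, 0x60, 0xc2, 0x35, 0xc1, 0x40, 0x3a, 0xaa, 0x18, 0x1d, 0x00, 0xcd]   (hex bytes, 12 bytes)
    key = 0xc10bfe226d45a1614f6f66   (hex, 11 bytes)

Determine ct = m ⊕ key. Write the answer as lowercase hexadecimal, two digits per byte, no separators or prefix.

0e6b3c17ac059bcb5772660c

The 11-byte key repeats, so the effective keystream is c1 0b fe 22 6d 45 a1 61 4f 6f 66 c1.
byte 0: 11001111 ⊕ 11000001 = 00001110
byte 1: 01100000 ⊕ 00001011 = 01101011
byte 2: 11000010 ⊕ 11111110 = 00111100
byte 3: 00110101 ⊕ 00100010 = 00010111
byte 4: 11000001 ⊕ 01101101 = 10101100
byte 5: 01000000 ⊕ 01000101 = 00000101
byte 6: 00111010 ⊕ 10100001 = 10011011
byte 7: 10101010 ⊕ 01100001 = 11001011
byte 8: 00011000 ⊕ 01001111 = 01010111
byte 9: 00011101 ⊕ 01101111 = 01110010
byte 10: 00000000 ⊕ 01100110 = 01100110
byte 11: 11001101 ⊕ 11000001 = 00001100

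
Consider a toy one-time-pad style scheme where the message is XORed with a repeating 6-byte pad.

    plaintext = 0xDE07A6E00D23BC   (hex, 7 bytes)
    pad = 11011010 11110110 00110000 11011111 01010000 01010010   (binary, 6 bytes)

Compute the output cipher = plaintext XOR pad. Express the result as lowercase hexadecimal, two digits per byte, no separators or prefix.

The 6-byte key repeats, so the effective keystream is da f6 30 df 50 52 da.
byte 0: 222 XOR 218 =   4
byte 1:   7 XOR 246 = 241
byte 2: 166 XOR  48 = 150
byte 3: 224 XOR 223 =  63
byte 4:  13 XOR  80 =  93
byte 5:  35 XOR  82 = 113
byte 6: 188 XOR 218 = 102

04f1963f5d7166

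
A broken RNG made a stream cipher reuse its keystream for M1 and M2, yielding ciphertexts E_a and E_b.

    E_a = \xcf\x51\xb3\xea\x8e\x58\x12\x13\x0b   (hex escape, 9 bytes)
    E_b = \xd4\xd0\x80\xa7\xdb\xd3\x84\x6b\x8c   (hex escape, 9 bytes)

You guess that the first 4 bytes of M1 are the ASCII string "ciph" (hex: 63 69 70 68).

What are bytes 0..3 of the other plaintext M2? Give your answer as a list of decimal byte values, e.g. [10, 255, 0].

First, E_a ⊕ E_b = (M1 ⊕ K) ⊕ (M2 ⊕ K) = M1 ⊕ M2, so the key drops out. Then M2 = (M1 ⊕ M2) ⊕ M1 over the first 4 bytes.
byte 0: (cf ⊕ d4) ⊕ 63 = 1b ⊕ 63 = 78
byte 1: (51 ⊕ d0) ⊕ 69 = 81 ⊕ 69 = e8
byte 2: (b3 ⊕ 80) ⊕ 70 = 33 ⊕ 70 = 43
byte 3: (ea ⊕ a7) ⊕ 68 = 4d ⊕ 68 = 25

[120, 232, 67, 37]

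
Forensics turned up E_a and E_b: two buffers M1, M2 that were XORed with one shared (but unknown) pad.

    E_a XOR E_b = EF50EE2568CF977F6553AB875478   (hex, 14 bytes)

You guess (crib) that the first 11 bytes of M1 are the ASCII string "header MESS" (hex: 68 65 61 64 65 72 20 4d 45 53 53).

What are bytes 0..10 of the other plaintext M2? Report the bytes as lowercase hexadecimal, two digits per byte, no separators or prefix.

Since E_a ⊕ E_b = M1 ⊕ M2, XORing with the guessed M1 bytes yields the corresponding M2 bytes: M2 = (E_a ⊕ E_b) ⊕ M1.
ef ^ 68 = 87
50 ^ 65 = 35
ee ^ 61 = 8f
25 ^ 64 = 41
68 ^ 65 = 0d
cf ^ 72 = bd
97 ^ 20 = b7
7f ^ 4d = 32
65 ^ 45 = 20
53 ^ 53 = 00
ab ^ 53 = f8

87358f410dbdb7322000f8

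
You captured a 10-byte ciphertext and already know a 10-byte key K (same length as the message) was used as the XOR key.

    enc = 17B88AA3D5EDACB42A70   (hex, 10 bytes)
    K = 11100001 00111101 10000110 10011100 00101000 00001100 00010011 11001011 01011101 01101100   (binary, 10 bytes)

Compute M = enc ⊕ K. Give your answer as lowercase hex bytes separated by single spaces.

f6 85 0c 3f fd e1 bf 7f 77 1c

17 ^ e1 = f6
b8 ^ 3d = 85
8a ^ 86 = 0c
a3 ^ 9c = 3f
d5 ^ 28 = fd
ed ^ 0c = e1
ac ^ 13 = bf
b4 ^ cb = 7f
2a ^ 5d = 77
70 ^ 6c = 1c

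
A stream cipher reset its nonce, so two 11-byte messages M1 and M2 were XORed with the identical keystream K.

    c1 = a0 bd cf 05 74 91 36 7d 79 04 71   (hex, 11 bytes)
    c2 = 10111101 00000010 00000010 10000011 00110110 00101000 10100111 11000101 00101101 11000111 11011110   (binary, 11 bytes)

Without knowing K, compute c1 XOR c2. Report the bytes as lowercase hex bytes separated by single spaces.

c1 ⊕ c2 = (M1 ⊕ K) ⊕ (M2 ⊕ K) = M1 ⊕ M2 — the shared key cancels under XOR.
byte 0: 160 XOR 189 =  29
byte 1: 189 XOR   2 = 191
byte 2: 207 XOR   2 = 205
byte 3:   5 XOR 131 = 134
byte 4: 116 XOR  54 =  66
byte 5: 145 XOR  40 = 185
byte 6:  54 XOR 167 = 145
byte 7: 125 XOR 197 = 184
byte 8: 121 XOR  45 =  84
byte 9:   4 XOR 199 = 195
byte 10: 113 XOR 222 = 175

1d bf cd 86 42 b9 91 b8 54 c3 af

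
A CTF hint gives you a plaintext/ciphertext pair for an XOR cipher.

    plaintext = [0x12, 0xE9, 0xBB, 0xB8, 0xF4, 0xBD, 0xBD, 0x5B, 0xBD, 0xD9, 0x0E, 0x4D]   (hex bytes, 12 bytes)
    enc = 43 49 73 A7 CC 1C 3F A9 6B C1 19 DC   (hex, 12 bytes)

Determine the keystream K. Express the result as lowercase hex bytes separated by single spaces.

Since enc = plaintext ⊕ K, XORing both sides with plaintext gives K = plaintext ⊕ enc.
12 XOR 43 = 51
e9 XOR 49 = a0
bb XOR 73 = c8
b8 XOR a7 = 1f
f4 XOR cc = 38
bd XOR 1c = a1
bd XOR 3f = 82
5b XOR a9 = f2
bd XOR 6b = d6
d9 XOR c1 = 18
0e XOR 19 = 17
4d XOR dc = 91

51 a0 c8 1f 38 a1 82 f2 d6 18 17 91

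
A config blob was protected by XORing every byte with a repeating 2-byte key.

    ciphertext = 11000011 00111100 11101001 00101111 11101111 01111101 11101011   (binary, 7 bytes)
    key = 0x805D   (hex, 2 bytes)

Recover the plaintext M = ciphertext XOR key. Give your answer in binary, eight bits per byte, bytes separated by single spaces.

The 2-byte key repeats, so the effective keystream is 80 5d 80 5d 80 5d 80.
byte 0: 11000011 XOR 10000000 = 01000011
byte 1: 00111100 XOR 01011101 = 01100001
byte 2: 11101001 XOR 10000000 = 01101001
byte 3: 00101111 XOR 01011101 = 01110010
byte 4: 11101111 XOR 10000000 = 01101111
byte 5: 01111101 XOR 01011101 = 00100000
byte 6: 11101011 XOR 10000000 = 01101011

01000011 01100001 01101001 01110010 01101111 00100000 01101011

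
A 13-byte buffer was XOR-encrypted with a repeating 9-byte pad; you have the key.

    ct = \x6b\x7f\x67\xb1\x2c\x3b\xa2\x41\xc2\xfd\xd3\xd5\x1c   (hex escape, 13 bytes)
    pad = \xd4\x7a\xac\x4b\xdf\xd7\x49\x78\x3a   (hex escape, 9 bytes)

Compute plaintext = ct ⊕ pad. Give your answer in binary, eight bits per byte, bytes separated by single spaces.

10111111 00000101 11001011 11111010 11110011 11101100 11101011 00111001 11111000 00101001 10101001 01111001 01010111

The 9-byte key repeats, so the effective keystream is d4 7a ac 4b df d7 49 78 3a d4 7a ac 4b.
byte 0: 107 xor 212 = 191
byte 1: 127 xor 122 =   5
byte 2: 103 xor 172 = 203
byte 3: 177 xor  75 = 250
byte 4:  44 xor 223 = 243
byte 5:  59 xor 215 = 236
byte 6: 162 xor  73 = 235
byte 7:  65 xor 120 =  57
byte 8: 194 xor  58 = 248
byte 9: 253 xor 212 =  41
byte 10: 211 xor 122 = 169
byte 11: 213 xor 172 = 121
byte 12:  28 xor  75 =  87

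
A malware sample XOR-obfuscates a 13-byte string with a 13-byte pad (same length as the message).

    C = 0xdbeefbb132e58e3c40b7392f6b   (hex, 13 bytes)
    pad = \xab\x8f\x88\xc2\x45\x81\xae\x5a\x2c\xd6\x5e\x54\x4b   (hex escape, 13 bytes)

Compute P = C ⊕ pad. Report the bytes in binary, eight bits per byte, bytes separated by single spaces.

01110000 01100001 01110011 01110011 01110111 01100100 00100000 01100110 01101100 01100001 01100111 01111011 00100000

XOR is its own inverse, so applying the key byte-wise gives the result directly.
byte 0: 219 XOR 171 = 112
byte 1: 238 XOR 143 =  97
byte 2: 251 XOR 136 = 115
byte 3: 177 XOR 194 = 115
byte 4:  50 XOR  69 = 119
byte 5: 229 XOR 129 = 100
byte 6: 142 XOR 174 =  32
byte 7:  60 XOR  90 = 102
byte 8:  64 XOR  44 = 108
byte 9: 183 XOR 214 =  97
byte 10:  57 XOR  94 = 103
byte 11:  47 XOR  84 = 123
byte 12: 107 XOR  75 =  32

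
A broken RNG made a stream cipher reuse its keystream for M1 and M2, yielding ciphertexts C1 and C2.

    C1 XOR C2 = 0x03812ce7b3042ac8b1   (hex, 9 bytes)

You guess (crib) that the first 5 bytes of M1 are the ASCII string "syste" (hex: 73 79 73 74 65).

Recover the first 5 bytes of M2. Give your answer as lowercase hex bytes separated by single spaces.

70 f8 5f 93 d6

Since C1 ⊕ C2 = M1 ⊕ M2, XORing with the guessed M1 bytes yields the corresponding M2 bytes: M2 = (C1 ⊕ C2) ⊕ M1.
03 XOR 73 = 70
81 XOR 79 = f8
2c XOR 73 = 5f
e7 XOR 74 = 93
b3 XOR 65 = d6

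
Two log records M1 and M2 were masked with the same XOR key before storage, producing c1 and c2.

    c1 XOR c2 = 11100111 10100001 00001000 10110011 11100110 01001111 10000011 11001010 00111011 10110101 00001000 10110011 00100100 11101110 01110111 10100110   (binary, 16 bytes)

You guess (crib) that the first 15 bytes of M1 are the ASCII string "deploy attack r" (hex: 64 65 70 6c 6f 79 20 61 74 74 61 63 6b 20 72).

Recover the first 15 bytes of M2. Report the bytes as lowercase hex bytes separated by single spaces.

Since c1 ⊕ c2 = M1 ⊕ M2, XORing with the guessed M1 bytes yields the corresponding M2 bytes: M2 = (c1 ⊕ c2) ⊕ M1.
231 xor 100 = 131
161 xor 101 = 196
  8 xor 112 = 120
179 xor 108 = 223
230 xor 111 = 137
 79 xor 121 =  54
131 xor  32 = 163
202 xor  97 = 171
 59 xor 116 =  79
181 xor 116 = 193
  8 xor  97 = 105
179 xor  99 = 208
 36 xor 107 =  79
238 xor  32 = 206
119 xor 114 =   5

83 c4 78 df 89 36 a3 ab 4f c1 69 d0 4f ce 05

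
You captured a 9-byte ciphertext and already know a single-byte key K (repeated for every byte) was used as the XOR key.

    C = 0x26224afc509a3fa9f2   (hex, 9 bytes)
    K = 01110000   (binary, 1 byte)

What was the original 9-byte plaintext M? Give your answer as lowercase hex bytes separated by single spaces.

56 52 3a 8c 20 ea 4f d9 82

The 1-byte key repeats, so the effective keystream is 70 70 70 70 70 70 70 70 70.
byte 0: 26 XOR 70 = 56
byte 1: 22 XOR 70 = 52
byte 2: 4a XOR 70 = 3a
byte 3: fc XOR 70 = 8c
byte 4: 50 XOR 70 = 20
byte 5: 9a XOR 70 = ea
byte 6: 3f XOR 70 = 4f
byte 7: a9 XOR 70 = d9
byte 8: f2 XOR 70 = 82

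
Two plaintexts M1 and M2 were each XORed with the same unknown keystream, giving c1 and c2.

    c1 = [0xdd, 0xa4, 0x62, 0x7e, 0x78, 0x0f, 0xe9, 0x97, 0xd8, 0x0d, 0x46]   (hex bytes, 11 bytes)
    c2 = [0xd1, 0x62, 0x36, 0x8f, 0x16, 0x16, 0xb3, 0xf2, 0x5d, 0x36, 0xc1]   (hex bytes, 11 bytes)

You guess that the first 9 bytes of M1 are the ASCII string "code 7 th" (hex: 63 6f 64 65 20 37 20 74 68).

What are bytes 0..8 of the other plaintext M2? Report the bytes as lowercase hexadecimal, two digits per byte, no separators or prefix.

First, c1 ⊕ c2 = (M1 ⊕ K) ⊕ (M2 ⊕ K) = M1 ⊕ M2, so the key drops out. Then M2 = (M1 ⊕ M2) ⊕ M1 over the first 9 bytes.
byte 0: (dd ^ d1) ^ 63 = 0c ^ 63 = 6f
byte 1: (a4 ^ 62) ^ 6f = c6 ^ 6f = a9
byte 2: (62 ^ 36) ^ 64 = 54 ^ 64 = 30
byte 3: (7e ^ 8f) ^ 65 = f1 ^ 65 = 94
byte 4: (78 ^ 16) ^ 20 = 6e ^ 20 = 4e
byte 5: (0f ^ 16) ^ 37 = 19 ^ 37 = 2e
byte 6: (e9 ^ b3) ^ 20 = 5a ^ 20 = 7a
byte 7: (97 ^ f2) ^ 74 = 65 ^ 74 = 11
byte 8: (d8 ^ 5d) ^ 68 = 85 ^ 68 = ed

6fa930944e2e7a11ed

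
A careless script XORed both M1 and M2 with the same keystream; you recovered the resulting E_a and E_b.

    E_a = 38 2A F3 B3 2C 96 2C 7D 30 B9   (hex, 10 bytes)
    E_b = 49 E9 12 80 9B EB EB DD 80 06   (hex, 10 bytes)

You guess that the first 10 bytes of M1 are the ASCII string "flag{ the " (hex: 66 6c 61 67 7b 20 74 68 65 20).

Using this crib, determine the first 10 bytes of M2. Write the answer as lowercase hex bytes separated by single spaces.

17 af 80 54 cc 5d b3 c8 d5 9f

First, E_a ⊕ E_b = (M1 ⊕ K) ⊕ (M2 ⊕ K) = M1 ⊕ M2, so the key drops out. Then M2 = (M1 ⊕ M2) ⊕ M1 over the first 10 bytes.
byte 0: (38 XOR 49) XOR 66 = 71 XOR 66 = 17
byte 1: (2a XOR e9) XOR 6c = c3 XOR 6c = af
byte 2: (f3 XOR 12) XOR 61 = e1 XOR 61 = 80
byte 3: (b3 XOR 80) XOR 67 = 33 XOR 67 = 54
byte 4: (2c XOR 9b) XOR 7b = b7 XOR 7b = cc
byte 5: (96 XOR eb) XOR 20 = 7d XOR 20 = 5d
byte 6: (2c XOR eb) XOR 74 = c7 XOR 74 = b3
byte 7: (7d XOR dd) XOR 68 = a0 XOR 68 = c8
byte 8: (30 XOR 80) XOR 65 = b0 XOR 65 = d5
byte 9: (b9 XOR 06) XOR 20 = bf XOR 20 = 9f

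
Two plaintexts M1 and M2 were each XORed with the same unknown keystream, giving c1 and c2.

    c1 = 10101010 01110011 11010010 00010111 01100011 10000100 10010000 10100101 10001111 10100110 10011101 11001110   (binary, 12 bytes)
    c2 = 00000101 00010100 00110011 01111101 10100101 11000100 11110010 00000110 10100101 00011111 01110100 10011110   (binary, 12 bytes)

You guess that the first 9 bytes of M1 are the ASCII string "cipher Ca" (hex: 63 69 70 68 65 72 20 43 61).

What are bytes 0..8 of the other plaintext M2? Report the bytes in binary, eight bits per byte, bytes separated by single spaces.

11001100 00001110 10010001 00000010 10100011 00110010 01000010 11100000 01001011

First, c1 ⊕ c2 = (M1 ⊕ K) ⊕ (M2 ⊕ K) = M1 ⊕ M2, so the key drops out. Then M2 = (M1 ⊕ M2) ⊕ M1 over the first 9 bytes.
byte 0: (aa ^ 05) ^ 63 = af ^ 63 = cc
byte 1: (73 ^ 14) ^ 69 = 67 ^ 69 = 0e
byte 2: (d2 ^ 33) ^ 70 = e1 ^ 70 = 91
byte 3: (17 ^ 7d) ^ 68 = 6a ^ 68 = 02
byte 4: (63 ^ a5) ^ 65 = c6 ^ 65 = a3
byte 5: (84 ^ c4) ^ 72 = 40 ^ 72 = 32
byte 6: (90 ^ f2) ^ 20 = 62 ^ 20 = 42
byte 7: (a5 ^ 06) ^ 43 = a3 ^ 43 = e0
byte 8: (8f ^ a5) ^ 61 = 2a ^ 61 = 4b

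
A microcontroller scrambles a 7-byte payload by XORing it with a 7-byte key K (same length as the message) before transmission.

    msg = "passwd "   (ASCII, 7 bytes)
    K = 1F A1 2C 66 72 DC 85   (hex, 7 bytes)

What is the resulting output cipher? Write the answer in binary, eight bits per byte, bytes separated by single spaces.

70 XOR 1f = 6f
61 XOR a1 = c0
73 XOR 2c = 5f
73 XOR 66 = 15
77 XOR 72 = 05
64 XOR dc = b8
20 XOR 85 = a5

01101111 11000000 01011111 00010101 00000101 10111000 10100101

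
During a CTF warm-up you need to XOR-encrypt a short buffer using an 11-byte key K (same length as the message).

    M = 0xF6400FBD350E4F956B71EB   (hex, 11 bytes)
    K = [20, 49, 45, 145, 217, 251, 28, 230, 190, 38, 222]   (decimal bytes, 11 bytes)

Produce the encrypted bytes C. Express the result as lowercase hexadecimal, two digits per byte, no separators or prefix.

e271222cecf55373d55735

XOR is its own inverse, so applying the key byte-wise gives the result directly.
f6 XOR 14 = e2
40 XOR 31 = 71
0f XOR 2d = 22
bd XOR 91 = 2c
35 XOR d9 = ec
0e XOR fb = f5
4f XOR 1c = 53
95 XOR e6 = 73
6b XOR be = d5
71 XOR 26 = 57
eb XOR de = 35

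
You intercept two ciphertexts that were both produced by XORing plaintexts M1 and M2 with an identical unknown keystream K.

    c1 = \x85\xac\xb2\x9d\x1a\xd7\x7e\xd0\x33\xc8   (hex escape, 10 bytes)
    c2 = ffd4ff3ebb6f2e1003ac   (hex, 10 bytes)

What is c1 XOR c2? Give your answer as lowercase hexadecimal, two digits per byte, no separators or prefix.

c1 ⊕ c2 = (M1 ⊕ K) ⊕ (M2 ⊕ K) = M1 ⊕ M2 — the shared key cancels under XOR.
10000101 ^ 11111111 = 01111010
10101100 ^ 11010100 = 01111000
10110010 ^ 11111111 = 01001101
10011101 ^ 00111110 = 10100011
00011010 ^ 10111011 = 10100001
11010111 ^ 01101111 = 10111000
01111110 ^ 00101110 = 01010000
11010000 ^ 00010000 = 11000000
00110011 ^ 00000011 = 00110000
11001000 ^ 10101100 = 01100100

7a784da3a1b850c03064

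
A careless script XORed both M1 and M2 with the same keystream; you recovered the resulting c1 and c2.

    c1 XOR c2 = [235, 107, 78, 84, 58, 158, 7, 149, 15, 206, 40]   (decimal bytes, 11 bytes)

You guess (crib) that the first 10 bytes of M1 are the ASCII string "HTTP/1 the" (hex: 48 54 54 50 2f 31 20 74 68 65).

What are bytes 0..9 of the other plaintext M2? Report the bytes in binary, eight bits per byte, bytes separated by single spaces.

Since c1 ⊕ c2 = M1 ⊕ M2, XORing with the guessed M1 bytes yields the corresponding M2 bytes: M2 = (c1 ⊕ c2) ⊕ M1.
eb xor 48 = a3
6b xor 54 = 3f
4e xor 54 = 1a
54 xor 50 = 04
3a xor 2f = 15
9e xor 31 = af
07 xor 20 = 27
95 xor 74 = e1
0f xor 68 = 67
ce xor 65 = ab

10100011 00111111 00011010 00000100 00010101 10101111 00100111 11100001 01100111 10101011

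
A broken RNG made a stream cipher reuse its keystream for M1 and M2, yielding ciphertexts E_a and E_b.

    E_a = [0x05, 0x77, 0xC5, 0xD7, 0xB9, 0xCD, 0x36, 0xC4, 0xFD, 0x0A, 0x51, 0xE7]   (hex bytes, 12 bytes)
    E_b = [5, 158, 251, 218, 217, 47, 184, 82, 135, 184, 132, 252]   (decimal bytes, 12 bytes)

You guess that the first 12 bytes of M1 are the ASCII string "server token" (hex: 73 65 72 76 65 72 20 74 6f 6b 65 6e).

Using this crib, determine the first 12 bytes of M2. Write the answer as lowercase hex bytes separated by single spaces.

73 8c 4c 7b 05 90 ae e2 15 d9 b0 75

First, E_a ⊕ E_b = (M1 ⊕ K) ⊕ (M2 ⊕ K) = M1 ⊕ M2, so the key drops out. Then M2 = (M1 ⊕ M2) ⊕ M1 over the first 12 bytes.
byte 0: (05 xor 05) xor 73 = 00 xor 73 = 73
byte 1: (77 xor 9e) xor 65 = e9 xor 65 = 8c
byte 2: (c5 xor fb) xor 72 = 3e xor 72 = 4c
byte 3: (d7 xor da) xor 76 = 0d xor 76 = 7b
byte 4: (b9 xor d9) xor 65 = 60 xor 65 = 05
byte 5: (cd xor 2f) xor 72 = e2 xor 72 = 90
byte 6: (36 xor b8) xor 20 = 8e xor 20 = ae
byte 7: (c4 xor 52) xor 74 = 96 xor 74 = e2
byte 8: (fd xor 87) xor 6f = 7a xor 6f = 15
byte 9: (0a xor b8) xor 6b = b2 xor 6b = d9
byte 10: (51 xor 84) xor 65 = d5 xor 65 = b0
byte 11: (e7 xor fc) xor 6e = 1b xor 6e = 75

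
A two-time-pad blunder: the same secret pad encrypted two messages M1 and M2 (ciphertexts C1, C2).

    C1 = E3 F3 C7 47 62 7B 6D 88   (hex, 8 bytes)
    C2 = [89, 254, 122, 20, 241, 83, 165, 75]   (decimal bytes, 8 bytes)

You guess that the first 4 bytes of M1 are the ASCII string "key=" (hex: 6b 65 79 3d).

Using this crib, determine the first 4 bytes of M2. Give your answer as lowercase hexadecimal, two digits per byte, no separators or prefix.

d168c46e

First, C1 ⊕ C2 = (M1 ⊕ K) ⊕ (M2 ⊕ K) = M1 ⊕ M2, so the key drops out. Then M2 = (M1 ⊕ M2) ⊕ M1 over the first 4 bytes.
byte 0: (e3 xor 59) xor 6b = ba xor 6b = d1
byte 1: (f3 xor fe) xor 65 = 0d xor 65 = 68
byte 2: (c7 xor 7a) xor 79 = bd xor 79 = c4
byte 3: (47 xor 14) xor 3d = 53 xor 3d = 6e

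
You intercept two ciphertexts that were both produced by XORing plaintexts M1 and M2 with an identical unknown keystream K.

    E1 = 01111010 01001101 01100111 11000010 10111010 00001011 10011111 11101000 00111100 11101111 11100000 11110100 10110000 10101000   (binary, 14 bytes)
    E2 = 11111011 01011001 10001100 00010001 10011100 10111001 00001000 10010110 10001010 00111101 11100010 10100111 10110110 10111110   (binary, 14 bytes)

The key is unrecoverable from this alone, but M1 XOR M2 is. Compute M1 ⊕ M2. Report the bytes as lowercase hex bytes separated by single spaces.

E1 ⊕ E2 = (M1 ⊕ K) ⊕ (M2 ⊕ K) = M1 ⊕ M2 — the shared key cancels under XOR.
byte 0: 122 ⊕ 251 = 129
byte 1:  77 ⊕  89 =  20
byte 2: 103 ⊕ 140 = 235
byte 3: 194 ⊕  17 = 211
byte 4: 186 ⊕ 156 =  38
byte 5:  11 ⊕ 185 = 178
byte 6: 159 ⊕   8 = 151
byte 7: 232 ⊕ 150 = 126
byte 8:  60 ⊕ 138 = 182
byte 9: 239 ⊕  61 = 210
byte 10: 224 ⊕ 226 =   2
byte 11: 244 ⊕ 167 =  83
byte 12: 176 ⊕ 182 =   6
byte 13: 168 ⊕ 190 =  22

81 14 eb d3 26 b2 97 7e b6 d2 02 53 06 16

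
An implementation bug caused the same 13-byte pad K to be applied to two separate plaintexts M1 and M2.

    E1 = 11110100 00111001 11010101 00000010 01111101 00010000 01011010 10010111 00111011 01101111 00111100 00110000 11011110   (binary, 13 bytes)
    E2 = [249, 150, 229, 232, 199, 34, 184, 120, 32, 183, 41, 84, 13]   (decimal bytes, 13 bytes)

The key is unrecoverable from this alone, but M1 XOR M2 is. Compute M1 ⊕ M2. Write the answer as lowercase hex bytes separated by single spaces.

0d af 30 ea ba 32 e2 ef 1b d8 15 64 d3

E1 ⊕ E2 = (M1 ⊕ K) ⊕ (M2 ⊕ K) = M1 ⊕ M2 — the shared key cancels under XOR.
byte 0: f4 ⊕ f9 = 0d
byte 1: 39 ⊕ 96 = af
byte 2: d5 ⊕ e5 = 30
byte 3: 02 ⊕ e8 = ea
byte 4: 7d ⊕ c7 = ba
byte 5: 10 ⊕ 22 = 32
byte 6: 5a ⊕ b8 = e2
byte 7: 97 ⊕ 78 = ef
byte 8: 3b ⊕ 20 = 1b
byte 9: 6f ⊕ b7 = d8
byte 10: 3c ⊕ 29 = 15
byte 11: 30 ⊕ 54 = 64
byte 12: de ⊕ 0d = d3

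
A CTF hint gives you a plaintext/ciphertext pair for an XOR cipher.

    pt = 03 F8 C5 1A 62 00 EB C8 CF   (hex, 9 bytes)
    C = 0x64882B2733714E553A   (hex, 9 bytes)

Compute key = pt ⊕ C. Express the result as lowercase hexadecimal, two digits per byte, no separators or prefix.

Since C = pt ⊕ key, XORing both sides with pt gives key = pt ⊕ C.
03 ⊕ 64 = 67
f8 ⊕ 88 = 70
c5 ⊕ 2b = ee
1a ⊕ 27 = 3d
62 ⊕ 33 = 51
00 ⊕ 71 = 71
eb ⊕ 4e = a5
c8 ⊕ 55 = 9d
cf ⊕ 3a = f5

6770ee3d5171a59df5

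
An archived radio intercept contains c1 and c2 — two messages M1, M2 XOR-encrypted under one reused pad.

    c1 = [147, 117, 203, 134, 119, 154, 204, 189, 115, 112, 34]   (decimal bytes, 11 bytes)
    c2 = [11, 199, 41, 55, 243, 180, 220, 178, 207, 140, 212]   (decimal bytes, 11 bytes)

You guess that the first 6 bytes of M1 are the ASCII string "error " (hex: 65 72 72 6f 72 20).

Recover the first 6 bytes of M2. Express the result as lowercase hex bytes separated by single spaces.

fd c0 90 de f6 0e

First, c1 ⊕ c2 = (M1 ⊕ K) ⊕ (M2 ⊕ K) = M1 ⊕ M2, so the key drops out. Then M2 = (M1 ⊕ M2) ⊕ M1 over the first 6 bytes.
byte 0: (93 xor 0b) xor 65 = 98 xor 65 = fd
byte 1: (75 xor c7) xor 72 = b2 xor 72 = c0
byte 2: (cb xor 29) xor 72 = e2 xor 72 = 90
byte 3: (86 xor 37) xor 6f = b1 xor 6f = de
byte 4: (77 xor f3) xor 72 = 84 xor 72 = f6
byte 5: (9a xor b4) xor 20 = 2e xor 20 = 0e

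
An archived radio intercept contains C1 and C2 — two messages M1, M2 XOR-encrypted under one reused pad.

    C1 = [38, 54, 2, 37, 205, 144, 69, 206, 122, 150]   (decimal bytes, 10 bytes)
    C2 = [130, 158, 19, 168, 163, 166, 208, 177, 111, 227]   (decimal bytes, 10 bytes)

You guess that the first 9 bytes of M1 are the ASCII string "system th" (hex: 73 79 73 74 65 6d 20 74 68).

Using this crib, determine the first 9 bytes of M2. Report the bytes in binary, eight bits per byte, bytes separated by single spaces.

11010111 11010001 01100010 11111001 00001011 01011011 10110101 00001011 01111101

First, C1 ⊕ C2 = (M1 ⊕ K) ⊕ (M2 ⊕ K) = M1 ⊕ M2, so the key drops out. Then M2 = (M1 ⊕ M2) ⊕ M1 over the first 9 bytes.
byte 0: (26 ⊕ 82) ⊕ 73 = a4 ⊕ 73 = d7
byte 1: (36 ⊕ 9e) ⊕ 79 = a8 ⊕ 79 = d1
byte 2: (02 ⊕ 13) ⊕ 73 = 11 ⊕ 73 = 62
byte 3: (25 ⊕ a8) ⊕ 74 = 8d ⊕ 74 = f9
byte 4: (cd ⊕ a3) ⊕ 65 = 6e ⊕ 65 = 0b
byte 5: (90 ⊕ a6) ⊕ 6d = 36 ⊕ 6d = 5b
byte 6: (45 ⊕ d0) ⊕ 20 = 95 ⊕ 20 = b5
byte 7: (ce ⊕ b1) ⊕ 74 = 7f ⊕ 74 = 0b
byte 8: (7a ⊕ 6f) ⊕ 68 = 15 ⊕ 68 = 7d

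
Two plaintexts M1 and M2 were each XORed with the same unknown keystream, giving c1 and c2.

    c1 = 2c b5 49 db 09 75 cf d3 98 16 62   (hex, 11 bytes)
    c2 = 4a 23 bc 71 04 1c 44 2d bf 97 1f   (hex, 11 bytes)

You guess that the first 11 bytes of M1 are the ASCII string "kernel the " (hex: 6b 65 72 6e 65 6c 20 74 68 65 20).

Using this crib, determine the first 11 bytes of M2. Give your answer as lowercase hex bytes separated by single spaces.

0d f3 87 c4 68 05 ab 8a 4f e4 5d

First, c1 ⊕ c2 = (M1 ⊕ K) ⊕ (M2 ⊕ K) = M1 ⊕ M2, so the key drops out. Then M2 = (M1 ⊕ M2) ⊕ M1 over the first 11 bytes.
byte 0: (2c XOR 4a) XOR 6b = 66 XOR 6b = 0d
byte 1: (b5 XOR 23) XOR 65 = 96 XOR 65 = f3
byte 2: (49 XOR bc) XOR 72 = f5 XOR 72 = 87
byte 3: (db XOR 71) XOR 6e = aa XOR 6e = c4
byte 4: (09 XOR 04) XOR 65 = 0d XOR 65 = 68
byte 5: (75 XOR 1c) XOR 6c = 69 XOR 6c = 05
byte 6: (cf XOR 44) XOR 20 = 8b XOR 20 = ab
byte 7: (d3 XOR 2d) XOR 74 = fe XOR 74 = 8a
byte 8: (98 XOR bf) XOR 68 = 27 XOR 68 = 4f
byte 9: (16 XOR 97) XOR 65 = 81 XOR 65 = e4
byte 10: (62 XOR 1f) XOR 20 = 7d XOR 20 = 5d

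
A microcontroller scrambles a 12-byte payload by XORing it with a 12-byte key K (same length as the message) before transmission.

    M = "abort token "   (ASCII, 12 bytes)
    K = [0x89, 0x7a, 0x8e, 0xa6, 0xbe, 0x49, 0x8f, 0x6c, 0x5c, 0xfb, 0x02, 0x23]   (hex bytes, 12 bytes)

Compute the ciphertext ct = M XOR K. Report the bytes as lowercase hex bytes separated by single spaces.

e8 18 e1 d4 ca 69 fb 03 37 9e 6c 03

XOR is its own inverse, so applying the key byte-wise gives the result directly.
byte 0: 01100001 ^ 10001001 = 11101000
byte 1: 01100010 ^ 01111010 = 00011000
byte 2: 01101111 ^ 10001110 = 11100001
byte 3: 01110010 ^ 10100110 = 11010100
byte 4: 01110100 ^ 10111110 = 11001010
byte 5: 00100000 ^ 01001001 = 01101001
byte 6: 01110100 ^ 10001111 = 11111011
byte 7: 01101111 ^ 01101100 = 00000011
byte 8: 01101011 ^ 01011100 = 00110111
byte 9: 01100101 ^ 11111011 = 10011110
byte 10: 01101110 ^ 00000010 = 01101100
byte 11: 00100000 ^ 00100011 = 00000011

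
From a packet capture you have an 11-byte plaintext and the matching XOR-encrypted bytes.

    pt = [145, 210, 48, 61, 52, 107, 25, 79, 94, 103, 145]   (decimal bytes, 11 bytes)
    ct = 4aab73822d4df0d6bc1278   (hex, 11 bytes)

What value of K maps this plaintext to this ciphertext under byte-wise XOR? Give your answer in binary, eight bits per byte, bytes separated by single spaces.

11011011 01111001 01000011 10111111 00011001 00100110 11101001 10011001 11100010 01110101 11101001

Since ct = pt ⊕ K, XORing both sides with pt gives K = pt ⊕ ct.
91 ^ 4a = db
d2 ^ ab = 79
30 ^ 73 = 43
3d ^ 82 = bf
34 ^ 2d = 19
6b ^ 4d = 26
19 ^ f0 = e9
4f ^ d6 = 99
5e ^ bc = e2
67 ^ 12 = 75
91 ^ 78 = e9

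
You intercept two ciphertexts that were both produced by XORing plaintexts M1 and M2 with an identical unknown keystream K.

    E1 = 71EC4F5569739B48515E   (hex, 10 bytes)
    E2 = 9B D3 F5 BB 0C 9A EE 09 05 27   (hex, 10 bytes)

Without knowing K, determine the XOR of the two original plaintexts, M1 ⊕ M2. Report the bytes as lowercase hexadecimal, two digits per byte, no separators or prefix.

ea3fbaee65e975415479

E1 ⊕ E2 = (M1 ⊕ K) ⊕ (M2 ⊕ K) = M1 ⊕ M2 — the shared key cancels under XOR.
71 ⊕ 9b = ea
ec ⊕ d3 = 3f
4f ⊕ f5 = ba
55 ⊕ bb = ee
69 ⊕ 0c = 65
73 ⊕ 9a = e9
9b ⊕ ee = 75
48 ⊕ 09 = 41
51 ⊕ 05 = 54
5e ⊕ 27 = 79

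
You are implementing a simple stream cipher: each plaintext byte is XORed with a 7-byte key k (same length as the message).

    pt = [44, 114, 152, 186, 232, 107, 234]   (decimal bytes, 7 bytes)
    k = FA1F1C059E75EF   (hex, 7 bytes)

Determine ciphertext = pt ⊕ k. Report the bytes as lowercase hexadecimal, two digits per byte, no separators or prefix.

d66d84bf761e05

XOR is its own inverse, so applying the key byte-wise gives the result directly.
2c XOR fa = d6
72 XOR 1f = 6d
98 XOR 1c = 84
ba XOR 05 = bf
e8 XOR 9e = 76
6b XOR 75 = 1e
ea XOR ef = 05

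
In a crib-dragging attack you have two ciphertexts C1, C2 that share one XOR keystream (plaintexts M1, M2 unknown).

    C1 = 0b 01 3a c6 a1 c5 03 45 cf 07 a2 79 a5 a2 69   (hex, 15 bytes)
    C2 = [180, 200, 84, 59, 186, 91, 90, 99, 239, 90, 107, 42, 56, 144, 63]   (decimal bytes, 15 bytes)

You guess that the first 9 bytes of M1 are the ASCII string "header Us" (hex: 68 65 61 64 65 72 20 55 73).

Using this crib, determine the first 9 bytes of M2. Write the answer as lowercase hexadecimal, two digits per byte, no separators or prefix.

d7ac0f997eec797353

First, C1 ⊕ C2 = (M1 ⊕ K) ⊕ (M2 ⊕ K) = M1 ⊕ M2, so the key drops out. Then M2 = (M1 ⊕ M2) ⊕ M1 over the first 9 bytes.
byte 0: (0b XOR b4) XOR 68 = bf XOR 68 = d7
byte 1: (01 XOR c8) XOR 65 = c9 XOR 65 = ac
byte 2: (3a XOR 54) XOR 61 = 6e XOR 61 = 0f
byte 3: (c6 XOR 3b) XOR 64 = fd XOR 64 = 99
byte 4: (a1 XOR ba) XOR 65 = 1b XOR 65 = 7e
byte 5: (c5 XOR 5b) XOR 72 = 9e XOR 72 = ec
byte 6: (03 XOR 5a) XOR 20 = 59 XOR 20 = 79
byte 7: (45 XOR 63) XOR 55 = 26 XOR 55 = 73
byte 8: (cf XOR ef) XOR 73 = 20 XOR 73 = 53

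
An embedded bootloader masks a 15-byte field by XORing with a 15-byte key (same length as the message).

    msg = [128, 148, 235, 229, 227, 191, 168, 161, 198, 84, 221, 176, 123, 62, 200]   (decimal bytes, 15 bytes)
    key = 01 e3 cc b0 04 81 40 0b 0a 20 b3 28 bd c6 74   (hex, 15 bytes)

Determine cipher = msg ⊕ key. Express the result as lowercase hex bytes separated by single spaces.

81 77 27 55 e7 3e e8 aa cc 74 6e 98 c6 f8 bc

XOR is its own inverse, so applying the key byte-wise gives the result directly.
10000000 XOR 00000001 = 10000001
10010100 XOR 11100011 = 01110111
11101011 XOR 11001100 = 00100111
11100101 XOR 10110000 = 01010101
11100011 XOR 00000100 = 11100111
10111111 XOR 10000001 = 00111110
10101000 XOR 01000000 = 11101000
10100001 XOR 00001011 = 10101010
11000110 XOR 00001010 = 11001100
01010100 XOR 00100000 = 01110100
11011101 XOR 10110011 = 01101110
10110000 XOR 00101000 = 10011000
01111011 XOR 10111101 = 11000110
00111110 XOR 11000110 = 11111000
11001000 XOR 01110100 = 10111100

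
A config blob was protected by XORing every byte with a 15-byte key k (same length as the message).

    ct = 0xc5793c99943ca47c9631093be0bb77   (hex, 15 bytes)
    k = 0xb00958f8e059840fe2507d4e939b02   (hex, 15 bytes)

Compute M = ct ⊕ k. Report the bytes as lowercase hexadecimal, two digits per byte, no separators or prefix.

757064617465207374617475732075

c5 XOR b0 = 75
79 XOR 09 = 70
3c XOR 58 = 64
99 XOR f8 = 61
94 XOR e0 = 74
3c XOR 59 = 65
a4 XOR 84 = 20
7c XOR 0f = 73
96 XOR e2 = 74
31 XOR 50 = 61
09 XOR 7d = 74
3b XOR 4e = 75
e0 XOR 93 = 73
bb XOR 9b = 20
77 XOR 02 = 75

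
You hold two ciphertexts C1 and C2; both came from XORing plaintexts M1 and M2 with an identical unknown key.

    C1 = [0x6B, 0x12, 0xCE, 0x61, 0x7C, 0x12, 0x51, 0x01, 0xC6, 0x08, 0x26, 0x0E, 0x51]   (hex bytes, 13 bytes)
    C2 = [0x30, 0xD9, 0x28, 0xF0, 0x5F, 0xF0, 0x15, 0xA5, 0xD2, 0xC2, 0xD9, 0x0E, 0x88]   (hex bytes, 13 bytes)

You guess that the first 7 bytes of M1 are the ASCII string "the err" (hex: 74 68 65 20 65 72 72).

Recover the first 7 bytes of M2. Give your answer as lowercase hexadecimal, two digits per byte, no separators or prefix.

2fa383b1469036

First, C1 ⊕ C2 = (M1 ⊕ K) ⊕ (M2 ⊕ K) = M1 ⊕ M2, so the key drops out. Then M2 = (M1 ⊕ M2) ⊕ M1 over the first 7 bytes.
byte 0: (6b xor 30) xor 74 = 5b xor 74 = 2f
byte 1: (12 xor d9) xor 68 = cb xor 68 = a3
byte 2: (ce xor 28) xor 65 = e6 xor 65 = 83
byte 3: (61 xor f0) xor 20 = 91 xor 20 = b1
byte 4: (7c xor 5f) xor 65 = 23 xor 65 = 46
byte 5: (12 xor f0) xor 72 = e2 xor 72 = 90
byte 6: (51 xor 15) xor 72 = 44 xor 72 = 36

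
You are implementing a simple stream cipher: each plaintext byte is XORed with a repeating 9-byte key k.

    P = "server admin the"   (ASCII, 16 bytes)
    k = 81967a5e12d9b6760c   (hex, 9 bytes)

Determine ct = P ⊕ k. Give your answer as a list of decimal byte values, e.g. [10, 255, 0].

[242, 243, 8, 40, 119, 171, 150, 23, 104, 236, 255, 20, 126, 102, 177, 211]

The 9-byte key repeats, so the effective keystream is 81 96 7a 5e 12 d9 b6 76 0c 81 96 7a 5e 12 d9 b6.
byte 0: 73 xor 81 = f2
byte 1: 65 xor 96 = f3
byte 2: 72 xor 7a = 08
byte 3: 76 xor 5e = 28
byte 4: 65 xor 12 = 77
byte 5: 72 xor d9 = ab
byte 6: 20 xor b6 = 96
byte 7: 61 xor 76 = 17
byte 8: 64 xor 0c = 68
byte 9: 6d xor 81 = ec
byte 10: 69 xor 96 = ff
byte 11: 6e xor 7a = 14
byte 12: 20 xor 5e = 7e
byte 13: 74 xor 12 = 66
byte 14: 68 xor d9 = b1
byte 15: 65 xor b6 = d3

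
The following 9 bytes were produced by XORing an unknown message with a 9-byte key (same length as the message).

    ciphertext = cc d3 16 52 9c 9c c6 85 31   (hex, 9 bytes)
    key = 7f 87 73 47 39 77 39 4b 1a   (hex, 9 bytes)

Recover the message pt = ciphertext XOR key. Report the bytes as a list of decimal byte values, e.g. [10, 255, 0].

XOR is its own inverse, so applying the key byte-wise gives the result directly.
cc ⊕ 7f = b3
d3 ⊕ 87 = 54
16 ⊕ 73 = 65
52 ⊕ 47 = 15
9c ⊕ 39 = a5
9c ⊕ 77 = eb
c6 ⊕ 39 = ff
85 ⊕ 4b = ce
31 ⊕ 1a = 2b

[179, 84, 101, 21, 165, 235, 255, 206, 43]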